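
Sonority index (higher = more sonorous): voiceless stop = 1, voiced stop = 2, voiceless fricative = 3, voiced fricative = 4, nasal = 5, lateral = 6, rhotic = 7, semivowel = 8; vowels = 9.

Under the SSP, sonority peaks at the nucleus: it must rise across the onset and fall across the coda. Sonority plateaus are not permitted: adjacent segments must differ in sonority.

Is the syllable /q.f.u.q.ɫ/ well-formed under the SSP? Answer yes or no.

Onset: /q/ is a voiceless stop (sonority 1), /f/ is a voiceless fricative (sonority 3); then the nucleus /u/ (sonority 9).
Onset profile 1-3-9 — rises to the nucleus.
Coda: /q/ is a voiceless stop (sonority 1), /ɫ/ is a lateral (sonority 6).
Coda profile 9-1-6 — does not strictly fall throughout.

no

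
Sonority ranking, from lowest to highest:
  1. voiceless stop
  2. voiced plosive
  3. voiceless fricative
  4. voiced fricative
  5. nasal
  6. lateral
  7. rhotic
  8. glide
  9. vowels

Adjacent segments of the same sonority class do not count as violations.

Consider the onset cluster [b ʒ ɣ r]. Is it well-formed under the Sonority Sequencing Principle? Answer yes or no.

/b/ — voiced plosive, sonority 2.
/ʒ/ — voiced fricative, sonority 4.
/ɣ/ — voiced fricative, sonority 4.
/r/ — rhotic, sonority 7.
The profile 2-4-4-7 is non-decreasing (plateaus allowed), so the onset cluster satisfies the SSP.

yes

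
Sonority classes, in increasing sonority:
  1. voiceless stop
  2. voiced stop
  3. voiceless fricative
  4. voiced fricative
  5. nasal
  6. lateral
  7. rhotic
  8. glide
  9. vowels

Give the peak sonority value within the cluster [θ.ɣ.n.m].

/θ/: voiceless fricative = 3.
/ɣ/: voiced fricative = 4.
/n/: nasal = 5.
/m/: nasal = 5.
The maximum is 5.

5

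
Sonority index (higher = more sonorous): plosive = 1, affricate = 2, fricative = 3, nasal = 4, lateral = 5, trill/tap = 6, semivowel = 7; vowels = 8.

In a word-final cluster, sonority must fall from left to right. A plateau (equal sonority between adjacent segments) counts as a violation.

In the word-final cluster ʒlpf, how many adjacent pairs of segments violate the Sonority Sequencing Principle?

/ʒ/ — fricative, sonority 3.
/l/ — lateral, sonority 5.
/p/ — plosive, sonority 1.
/f/ — fricative, sonority 3.
/ʒ/→/l/: 3→5 (does not fall) — violation.
/l/→/p/: 5→1 (falls) — ok.
/p/→/f/: 1→3 (does not fall) — violation.

2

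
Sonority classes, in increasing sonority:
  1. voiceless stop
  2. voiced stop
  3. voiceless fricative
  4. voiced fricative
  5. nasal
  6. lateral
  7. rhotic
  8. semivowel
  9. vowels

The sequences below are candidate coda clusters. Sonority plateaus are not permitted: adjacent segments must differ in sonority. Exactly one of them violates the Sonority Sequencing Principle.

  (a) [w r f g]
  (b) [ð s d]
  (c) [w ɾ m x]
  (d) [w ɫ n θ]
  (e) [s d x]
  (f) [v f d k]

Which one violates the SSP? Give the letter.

e

(a) sonority 8-7-3-2: well-formed.
(b) sonority 4-3-2: well-formed.
(c) sonority 8-7-5-3: well-formed.
(d) sonority 8-6-5-3: well-formed.
(e) sonority 3-2-3: ill-formed.
(f) sonority 4-3-2-1: well-formed.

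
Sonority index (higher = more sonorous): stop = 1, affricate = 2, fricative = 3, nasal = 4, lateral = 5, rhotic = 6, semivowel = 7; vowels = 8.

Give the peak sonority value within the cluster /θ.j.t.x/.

/θ/ — fricative, sonority 3.
/j/ — semivowel, sonority 7.
/t/ — stop, sonority 1.
/x/ — fricative, sonority 3.
The maximum is 7.

7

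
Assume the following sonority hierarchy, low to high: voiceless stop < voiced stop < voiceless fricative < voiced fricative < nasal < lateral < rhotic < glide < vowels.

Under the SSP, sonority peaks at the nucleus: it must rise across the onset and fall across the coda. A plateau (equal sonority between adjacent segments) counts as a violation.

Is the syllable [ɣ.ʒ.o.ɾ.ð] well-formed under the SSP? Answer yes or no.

Onset: /ɣ/ is a voiced fricative (sonority 4), /ʒ/ is a voiced fricative (sonority 4); then the nucleus /o/ (sonority 9).
Onset profile 4-4-9 — does not strictly rise throughout.
Coda: /ɾ/ is a rhotic (sonority 7), /ð/ is a voiced fricative (sonority 4).
Coda profile 9-7-4 — falls from the nucleus.

no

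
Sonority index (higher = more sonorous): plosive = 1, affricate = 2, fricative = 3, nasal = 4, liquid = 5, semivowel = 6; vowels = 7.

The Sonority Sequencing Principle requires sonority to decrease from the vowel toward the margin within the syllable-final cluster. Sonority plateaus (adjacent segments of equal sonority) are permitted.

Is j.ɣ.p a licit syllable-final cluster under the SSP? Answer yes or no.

yes

/j/ is a semivowel (sonority 6).
/ɣ/ is a fricative (sonority 3).
/p/ is a plosive (sonority 1).
The profile 6-3-1 strictly falls, so the syllable-final cluster satisfies the SSP.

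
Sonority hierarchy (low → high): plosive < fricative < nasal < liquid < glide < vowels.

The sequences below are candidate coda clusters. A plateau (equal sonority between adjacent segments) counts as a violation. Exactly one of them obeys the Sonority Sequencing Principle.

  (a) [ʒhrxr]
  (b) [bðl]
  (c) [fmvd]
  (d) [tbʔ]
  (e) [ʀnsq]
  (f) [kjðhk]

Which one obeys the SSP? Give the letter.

e

(a) sonority 2-2-4-2-4: ill-formed.
(b) sonority 1-2-4: ill-formed.
(c) sonority 2-3-2-1: ill-formed.
(d) sonority 1-1-1: ill-formed.
(e) sonority 4-3-2-1: well-formed.
(f) sonority 1-5-2-2-1: ill-formed.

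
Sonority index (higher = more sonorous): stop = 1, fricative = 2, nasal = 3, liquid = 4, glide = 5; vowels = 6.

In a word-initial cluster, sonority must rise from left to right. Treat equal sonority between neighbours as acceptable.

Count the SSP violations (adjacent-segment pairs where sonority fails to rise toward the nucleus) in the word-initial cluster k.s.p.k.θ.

/k/ is a stop (sonority 1).
/s/ is a fricative (sonority 2).
/p/ is a stop (sonority 1).
/k/ is a stop (sonority 1).
/θ/ is a fricative (sonority 2).
/k/→/s/: 1→2 (rises) — ok.
/s/→/p/: 2→1 (does not rise) — violation.
/p/→/k/: 1→1 (plateau, allowed) — ok.
/k/→/θ/: 1→2 (rises) — ok.

1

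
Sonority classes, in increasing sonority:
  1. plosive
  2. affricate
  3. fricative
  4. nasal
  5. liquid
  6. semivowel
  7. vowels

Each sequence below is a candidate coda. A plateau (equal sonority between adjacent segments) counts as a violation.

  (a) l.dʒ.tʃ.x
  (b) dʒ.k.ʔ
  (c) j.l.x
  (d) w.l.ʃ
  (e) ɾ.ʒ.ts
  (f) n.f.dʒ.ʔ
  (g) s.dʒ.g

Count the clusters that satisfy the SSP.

(a) l.dʒ.tʃ.x: profile 5-2-2-3 — violates.
(b) dʒ.k.ʔ: profile 2-1-1 — violates.
(c) j.l.x: profile 6-5-3 — obeys.
(d) w.l.ʃ: profile 6-5-3 — obeys.
(e) ɾ.ʒ.ts: profile 5-3-2 — obeys.
(f) n.f.dʒ.ʔ: profile 4-3-2-1 — obeys.
(g) s.dʒ.g: profile 3-2-1 — obeys.

5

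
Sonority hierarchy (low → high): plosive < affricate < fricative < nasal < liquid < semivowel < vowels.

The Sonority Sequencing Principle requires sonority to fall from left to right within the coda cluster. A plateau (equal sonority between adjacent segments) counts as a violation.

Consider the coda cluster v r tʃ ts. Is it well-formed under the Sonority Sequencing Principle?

no

/v/: fricative = 3.
/r/: liquid = 5.
/tʃ/: affricate = 2.
/ts/: affricate = 2.
The profile is 3-5-2-2. Between /v/ (3) and /r/ (5) sonority does not fall, so the cluster violates the SSP.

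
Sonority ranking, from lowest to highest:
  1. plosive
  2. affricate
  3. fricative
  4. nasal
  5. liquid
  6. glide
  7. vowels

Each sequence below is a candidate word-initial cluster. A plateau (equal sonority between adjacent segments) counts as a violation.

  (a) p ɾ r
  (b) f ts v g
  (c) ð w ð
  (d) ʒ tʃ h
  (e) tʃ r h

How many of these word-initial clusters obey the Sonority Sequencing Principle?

(a) 1-5-5 → violates
(b) 3-2-3-1 → violates
(c) 3-6-3 → violates
(d) 3-2-3 → violates
(e) 2-5-3 → violates

0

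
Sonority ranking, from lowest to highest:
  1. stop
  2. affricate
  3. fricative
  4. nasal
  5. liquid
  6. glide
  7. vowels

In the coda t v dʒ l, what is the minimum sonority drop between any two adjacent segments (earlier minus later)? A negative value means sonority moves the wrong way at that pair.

-3

/t/ is a stop (sonority 1).
/v/ is a fricative (sonority 3).
/dʒ/ is an affricate (sonority 2).
/l/ is a liquid (sonority 5).
/t/→/v/: change -2.
/v/→/dʒ/: change +1.
/dʒ/→/l/: change -3.
Minimum = -3.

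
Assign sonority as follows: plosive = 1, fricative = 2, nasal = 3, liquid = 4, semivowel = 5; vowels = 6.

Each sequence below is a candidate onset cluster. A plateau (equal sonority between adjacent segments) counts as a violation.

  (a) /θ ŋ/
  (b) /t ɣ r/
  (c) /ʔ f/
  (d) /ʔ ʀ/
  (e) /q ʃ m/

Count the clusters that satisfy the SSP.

(a) 2-3 → obeys
(b) 1-2-4 → obeys
(c) 1-2 → obeys
(d) 1-4 → obeys
(e) 1-2-3 → obeys

5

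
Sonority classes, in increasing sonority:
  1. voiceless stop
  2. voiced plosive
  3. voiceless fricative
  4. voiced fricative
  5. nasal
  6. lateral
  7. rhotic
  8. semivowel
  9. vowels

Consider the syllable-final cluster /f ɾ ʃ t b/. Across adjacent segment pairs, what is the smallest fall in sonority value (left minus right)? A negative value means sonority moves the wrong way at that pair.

/f/ — voiceless fricative, sonority 3.
/ɾ/ — rhotic, sonority 7.
/ʃ/ — voiceless fricative, sonority 3.
/t/ — voiceless stop, sonority 1.
/b/ — voiced plosive, sonority 2.
/f/→/ɾ/: change -4.
/ɾ/→/ʃ/: change +4.
/ʃ/→/t/: change +2.
/t/→/b/: change -1.
Minimum = -4.

-4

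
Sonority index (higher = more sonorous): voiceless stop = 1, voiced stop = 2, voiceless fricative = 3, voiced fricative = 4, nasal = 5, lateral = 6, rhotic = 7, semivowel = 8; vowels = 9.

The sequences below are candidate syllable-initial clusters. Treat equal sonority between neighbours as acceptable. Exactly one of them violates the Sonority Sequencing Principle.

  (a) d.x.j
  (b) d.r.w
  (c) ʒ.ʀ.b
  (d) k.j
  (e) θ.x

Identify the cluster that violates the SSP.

(a) 2-3-8 → obeys
(b) 2-7-8 → obeys
(c) 4-7-2 → violates
(d) 1-8 → obeys
(e) 3-3 → obeys

c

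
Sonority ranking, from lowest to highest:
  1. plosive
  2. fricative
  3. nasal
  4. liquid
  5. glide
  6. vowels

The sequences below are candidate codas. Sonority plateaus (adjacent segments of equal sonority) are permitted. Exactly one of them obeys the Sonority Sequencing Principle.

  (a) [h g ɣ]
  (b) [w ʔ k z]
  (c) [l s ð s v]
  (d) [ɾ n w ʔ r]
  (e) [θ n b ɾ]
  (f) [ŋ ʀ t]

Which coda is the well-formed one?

(a) sonority 2-1-2: ill-formed.
(b) sonority 5-1-1-2: ill-formed.
(c) sonority 4-2-2-2-2: well-formed.
(d) sonority 4-3-5-1-4: ill-formed.
(e) sonority 2-3-1-4: ill-formed.
(f) sonority 3-4-1: ill-formed.

c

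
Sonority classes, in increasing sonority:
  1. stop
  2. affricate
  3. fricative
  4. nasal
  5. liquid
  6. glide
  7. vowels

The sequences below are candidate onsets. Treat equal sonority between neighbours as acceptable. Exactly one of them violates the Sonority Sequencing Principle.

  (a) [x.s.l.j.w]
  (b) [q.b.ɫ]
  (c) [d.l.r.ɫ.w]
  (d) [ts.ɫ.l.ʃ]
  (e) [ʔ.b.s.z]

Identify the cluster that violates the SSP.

d

(a) sonority 3-3-5-6-6: well-formed.
(b) sonority 1-1-5: well-formed.
(c) sonority 1-5-5-5-6: well-formed.
(d) sonority 2-5-5-3: ill-formed.
(e) sonority 1-1-3-3: well-formed.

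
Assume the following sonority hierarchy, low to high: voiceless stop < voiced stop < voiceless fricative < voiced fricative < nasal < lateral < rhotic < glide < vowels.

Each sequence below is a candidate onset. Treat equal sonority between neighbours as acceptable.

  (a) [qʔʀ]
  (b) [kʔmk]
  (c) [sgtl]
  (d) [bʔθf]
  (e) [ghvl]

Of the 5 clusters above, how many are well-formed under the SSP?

2

(a) [qʔʀ]: profile 1-1-7 — obeys.
(b) [kʔmk]: profile 1-1-5-1 — violates.
(c) [sgtl]: profile 3-2-1-6 — violates.
(d) [bʔθf]: profile 2-1-3-3 — violates.
(e) [ghvl]: profile 2-3-4-6 — obeys.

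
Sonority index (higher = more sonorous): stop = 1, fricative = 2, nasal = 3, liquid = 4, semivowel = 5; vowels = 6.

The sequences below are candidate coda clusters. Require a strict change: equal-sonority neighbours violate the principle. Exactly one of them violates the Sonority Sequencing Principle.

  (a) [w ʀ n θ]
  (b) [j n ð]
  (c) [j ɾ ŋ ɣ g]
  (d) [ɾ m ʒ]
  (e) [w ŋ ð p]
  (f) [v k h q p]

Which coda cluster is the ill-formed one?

(a) 5-4-3-2 → obeys
(b) 5-3-2 → obeys
(c) 5-4-3-2-1 → obeys
(d) 4-3-2 → obeys
(e) 5-3-2-1 → obeys
(f) 2-1-2-1-1 → violates

f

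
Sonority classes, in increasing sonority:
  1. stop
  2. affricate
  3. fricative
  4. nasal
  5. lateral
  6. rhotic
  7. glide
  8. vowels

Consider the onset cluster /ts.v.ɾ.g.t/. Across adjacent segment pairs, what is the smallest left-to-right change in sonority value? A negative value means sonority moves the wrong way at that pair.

-5

/ts/: affricate = 2.
/v/: fricative = 3.
/ɾ/: rhotic = 6.
/g/: stop = 1.
/t/: stop = 1.
/ts/→/v/: change +1.
/v/→/ɾ/: change +3.
/ɾ/→/g/: change -5.
/g/→/t/: change +0.
Minimum = -5.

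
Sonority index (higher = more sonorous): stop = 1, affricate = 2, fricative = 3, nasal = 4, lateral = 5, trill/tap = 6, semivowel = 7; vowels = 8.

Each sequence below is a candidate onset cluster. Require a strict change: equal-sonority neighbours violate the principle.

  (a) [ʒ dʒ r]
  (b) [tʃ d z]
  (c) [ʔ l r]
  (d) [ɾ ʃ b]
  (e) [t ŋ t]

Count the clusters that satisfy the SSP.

1

(a) sonority 3-2-6: ill-formed.
(b) sonority 2-1-3: ill-formed.
(c) sonority 1-5-6: well-formed.
(d) sonority 6-3-1: ill-formed.
(e) sonority 1-4-1: ill-formed.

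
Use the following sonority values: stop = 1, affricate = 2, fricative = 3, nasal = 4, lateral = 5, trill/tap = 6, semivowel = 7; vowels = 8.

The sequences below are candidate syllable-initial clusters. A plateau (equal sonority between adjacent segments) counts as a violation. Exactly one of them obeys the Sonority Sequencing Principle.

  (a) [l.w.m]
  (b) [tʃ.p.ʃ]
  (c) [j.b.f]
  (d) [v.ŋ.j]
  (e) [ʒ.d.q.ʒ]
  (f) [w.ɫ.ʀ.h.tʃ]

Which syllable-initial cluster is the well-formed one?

(a) [l.w.m]: profile 5-7-4 — violates.
(b) [tʃ.p.ʃ]: profile 2-1-3 — violates.
(c) [j.b.f]: profile 7-1-3 — violates.
(d) [v.ŋ.j]: profile 3-4-7 — obeys.
(e) [ʒ.d.q.ʒ]: profile 3-1-1-3 — violates.
(f) [w.ɫ.ʀ.h.tʃ]: profile 7-5-6-3-2 — violates.

d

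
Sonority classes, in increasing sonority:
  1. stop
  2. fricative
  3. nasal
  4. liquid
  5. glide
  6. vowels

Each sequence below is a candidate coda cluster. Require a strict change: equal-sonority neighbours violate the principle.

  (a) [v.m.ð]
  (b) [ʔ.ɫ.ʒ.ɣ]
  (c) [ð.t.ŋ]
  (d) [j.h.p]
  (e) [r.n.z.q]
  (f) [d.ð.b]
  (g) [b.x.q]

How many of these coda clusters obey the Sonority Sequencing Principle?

2

(a) [v.m.ð]: profile 2-3-2 — violates.
(b) [ʔ.ɫ.ʒ.ɣ]: profile 1-4-2-2 — violates.
(c) [ð.t.ŋ]: profile 2-1-3 — violates.
(d) [j.h.p]: profile 5-2-1 — obeys.
(e) [r.n.z.q]: profile 4-3-2-1 — obeys.
(f) [d.ð.b]: profile 1-2-1 — violates.
(g) [b.x.q]: profile 1-2-1 — violates.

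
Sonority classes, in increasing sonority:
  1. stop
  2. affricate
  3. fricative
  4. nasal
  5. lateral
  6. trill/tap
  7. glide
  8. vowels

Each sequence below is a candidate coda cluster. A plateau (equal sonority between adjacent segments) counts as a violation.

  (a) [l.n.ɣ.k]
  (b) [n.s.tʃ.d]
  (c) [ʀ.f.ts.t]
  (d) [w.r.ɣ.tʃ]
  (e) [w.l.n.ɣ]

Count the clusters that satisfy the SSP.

(a) sonority 5-4-3-1: well-formed.
(b) sonority 4-3-2-1: well-formed.
(c) sonority 6-3-2-1: well-formed.
(d) sonority 7-6-3-2: well-formed.
(e) sonority 7-5-4-3: well-formed.

5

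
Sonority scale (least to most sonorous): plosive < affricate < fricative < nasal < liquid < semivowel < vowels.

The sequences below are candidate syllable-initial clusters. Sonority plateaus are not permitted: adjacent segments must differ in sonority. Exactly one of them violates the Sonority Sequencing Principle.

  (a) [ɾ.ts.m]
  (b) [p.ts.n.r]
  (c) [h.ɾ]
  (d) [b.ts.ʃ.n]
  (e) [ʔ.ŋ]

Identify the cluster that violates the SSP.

(a) sonority 5-2-4: ill-formed.
(b) sonority 1-2-4-5: well-formed.
(c) sonority 3-5: well-formed.
(d) sonority 1-2-3-4: well-formed.
(e) sonority 1-4: well-formed.

a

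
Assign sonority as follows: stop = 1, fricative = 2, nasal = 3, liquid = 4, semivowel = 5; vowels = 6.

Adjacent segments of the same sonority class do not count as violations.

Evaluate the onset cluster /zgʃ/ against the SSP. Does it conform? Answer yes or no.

no

/z/ — fricative, sonority 2.
/g/ — stop, sonority 1.
/ʃ/ — fricative, sonority 2.
The profile is 2-1-2. Between /z/ (2) and /g/ (1) sonority does not rise, so the cluster violates the SSP.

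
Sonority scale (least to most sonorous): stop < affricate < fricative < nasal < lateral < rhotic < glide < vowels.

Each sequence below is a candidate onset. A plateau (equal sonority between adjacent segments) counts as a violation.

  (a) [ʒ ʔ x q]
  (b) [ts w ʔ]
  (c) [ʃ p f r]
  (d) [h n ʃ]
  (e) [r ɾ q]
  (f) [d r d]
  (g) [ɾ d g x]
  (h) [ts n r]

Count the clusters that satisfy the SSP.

(a) sonority 3-1-3-1: ill-formed.
(b) sonority 2-7-1: ill-formed.
(c) sonority 3-1-3-6: ill-formed.
(d) sonority 3-4-3: ill-formed.
(e) sonority 6-6-1: ill-formed.
(f) sonority 1-6-1: ill-formed.
(g) sonority 6-1-1-3: ill-formed.
(h) sonority 2-4-6: well-formed.

1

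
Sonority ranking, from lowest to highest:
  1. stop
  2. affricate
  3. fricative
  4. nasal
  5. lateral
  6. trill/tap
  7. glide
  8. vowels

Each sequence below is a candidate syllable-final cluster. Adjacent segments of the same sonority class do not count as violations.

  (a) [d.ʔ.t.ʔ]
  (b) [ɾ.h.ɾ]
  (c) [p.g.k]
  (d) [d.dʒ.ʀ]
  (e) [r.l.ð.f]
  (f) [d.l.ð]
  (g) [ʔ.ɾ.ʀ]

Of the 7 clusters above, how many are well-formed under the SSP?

3

(a) [d.ʔ.t.ʔ]: profile 1-1-1-1 — obeys.
(b) [ɾ.h.ɾ]: profile 6-3-6 — violates.
(c) [p.g.k]: profile 1-1-1 — obeys.
(d) [d.dʒ.ʀ]: profile 1-2-6 — violates.
(e) [r.l.ð.f]: profile 6-5-3-3 — obeys.
(f) [d.l.ð]: profile 1-5-3 — violates.
(g) [ʔ.ɾ.ʀ]: profile 1-6-6 — violates.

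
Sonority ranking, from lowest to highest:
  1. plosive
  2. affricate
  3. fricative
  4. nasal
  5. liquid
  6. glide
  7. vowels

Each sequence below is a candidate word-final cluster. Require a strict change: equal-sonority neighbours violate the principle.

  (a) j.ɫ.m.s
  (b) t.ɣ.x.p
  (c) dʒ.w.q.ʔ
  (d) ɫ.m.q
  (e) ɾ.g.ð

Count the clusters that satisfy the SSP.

2

(a) 6-5-4-3 → obeys
(b) 1-3-3-1 → violates
(c) 2-6-1-1 → violates
(d) 5-4-1 → obeys
(e) 5-1-3 → violates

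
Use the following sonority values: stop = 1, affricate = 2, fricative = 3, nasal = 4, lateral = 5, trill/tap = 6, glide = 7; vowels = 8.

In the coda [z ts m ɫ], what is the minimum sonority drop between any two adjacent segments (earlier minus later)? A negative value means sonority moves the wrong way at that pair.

/z/ — fricative, sonority 3.
/ts/ — affricate, sonority 2.
/m/ — nasal, sonority 4.
/ɫ/ — lateral, sonority 5.
/z/→/ts/: change +1.
/ts/→/m/: change -2.
/m/→/ɫ/: change -1.
Minimum = -2.

-2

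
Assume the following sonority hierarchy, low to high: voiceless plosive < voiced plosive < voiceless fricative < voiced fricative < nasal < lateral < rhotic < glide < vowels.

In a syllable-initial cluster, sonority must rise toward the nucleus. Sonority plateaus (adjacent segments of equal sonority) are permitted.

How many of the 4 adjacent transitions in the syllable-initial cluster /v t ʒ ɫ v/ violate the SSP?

/v/: voiced fricative = 4.
/t/: voiceless plosive = 1.
/ʒ/: voiced fricative = 4.
/ɫ/: lateral = 6.
/v/: voiced fricative = 4.
/v/→/t/: 4→1 (does not rise) — violation.
/t/→/ʒ/: 1→4 (rises) — ok.
/ʒ/→/ɫ/: 4→6 (rises) — ok.
/ɫ/→/v/: 6→4 (does not rise) — violation.

2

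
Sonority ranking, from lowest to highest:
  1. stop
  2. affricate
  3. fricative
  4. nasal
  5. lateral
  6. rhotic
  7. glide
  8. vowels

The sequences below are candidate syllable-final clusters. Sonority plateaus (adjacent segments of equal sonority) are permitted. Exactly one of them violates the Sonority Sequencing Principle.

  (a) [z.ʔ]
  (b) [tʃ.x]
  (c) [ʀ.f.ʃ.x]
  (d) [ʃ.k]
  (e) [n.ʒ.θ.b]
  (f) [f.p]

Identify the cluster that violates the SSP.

(a) 3-1 → obeys
(b) 2-3 → violates
(c) 6-3-3-3 → obeys
(d) 3-1 → obeys
(e) 4-3-3-1 → obeys
(f) 3-1 → obeys

b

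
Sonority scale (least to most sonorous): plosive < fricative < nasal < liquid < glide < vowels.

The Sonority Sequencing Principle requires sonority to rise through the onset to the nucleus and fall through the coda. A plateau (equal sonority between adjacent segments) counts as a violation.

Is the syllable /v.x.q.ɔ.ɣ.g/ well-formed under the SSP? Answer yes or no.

Onset: /v/ is a fricative (sonority 2), /x/ is a fricative (sonority 2), /q/ is a plosive (sonority 1); then the nucleus /ɔ/ (sonority 6).
Onset profile 2-2-1-6 — does not strictly rise throughout.
Coda: /ɣ/ is a fricative (sonority 2), /g/ is a plosive (sonority 1).
Coda profile 6-2-1 — falls from the nucleus.

no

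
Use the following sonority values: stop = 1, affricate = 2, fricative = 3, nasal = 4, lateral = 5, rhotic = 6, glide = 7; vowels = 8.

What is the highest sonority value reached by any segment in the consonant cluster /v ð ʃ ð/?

3

/v/: fricative = 3.
/ð/: fricative = 3.
/ʃ/: fricative = 3.
/ð/: fricative = 3.
The maximum is 3.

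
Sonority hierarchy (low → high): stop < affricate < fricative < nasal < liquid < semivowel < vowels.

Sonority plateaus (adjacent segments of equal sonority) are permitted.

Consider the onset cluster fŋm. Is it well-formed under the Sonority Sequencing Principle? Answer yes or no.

yes

/f/ — fricative, sonority 3.
/ŋ/ — nasal, sonority 4.
/m/ — nasal, sonority 4.
The profile 3-4-4 is non-decreasing (plateaus allowed), so the onset cluster satisfies the SSP.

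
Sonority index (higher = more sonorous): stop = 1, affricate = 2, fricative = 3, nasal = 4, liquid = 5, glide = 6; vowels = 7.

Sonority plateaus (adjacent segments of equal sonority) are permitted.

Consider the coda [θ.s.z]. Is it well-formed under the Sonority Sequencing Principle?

yes

/θ/ is a fricative (sonority 3).
/s/ is a fricative (sonority 3).
/z/ is a fricative (sonority 3).
The profile 3-3-3 is non-increasing (plateaus allowed), so the coda satisfies the SSP.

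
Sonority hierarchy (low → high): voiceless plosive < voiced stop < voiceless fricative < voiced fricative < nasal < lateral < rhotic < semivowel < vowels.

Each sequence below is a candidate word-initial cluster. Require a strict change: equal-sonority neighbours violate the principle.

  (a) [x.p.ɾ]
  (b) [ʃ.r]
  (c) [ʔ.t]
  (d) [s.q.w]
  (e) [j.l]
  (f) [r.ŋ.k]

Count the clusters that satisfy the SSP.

(a) sonority 3-1-7: ill-formed.
(b) sonority 3-7: well-formed.
(c) sonority 1-1: ill-formed.
(d) sonority 3-1-8: ill-formed.
(e) sonority 8-6: ill-formed.
(f) sonority 7-5-1: ill-formed.

1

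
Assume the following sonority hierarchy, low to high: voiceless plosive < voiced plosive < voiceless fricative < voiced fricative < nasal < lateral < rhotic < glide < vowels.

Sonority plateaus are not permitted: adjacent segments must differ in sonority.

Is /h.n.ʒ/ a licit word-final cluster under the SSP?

no

/h/ is a voiceless fricative (sonority 3).
/n/ is a nasal (sonority 5).
/ʒ/ is a voiced fricative (sonority 4).
The profile is 3-5-4. Between /h/ (3) and /n/ (5) sonority does not fall, so the cluster violates the SSP.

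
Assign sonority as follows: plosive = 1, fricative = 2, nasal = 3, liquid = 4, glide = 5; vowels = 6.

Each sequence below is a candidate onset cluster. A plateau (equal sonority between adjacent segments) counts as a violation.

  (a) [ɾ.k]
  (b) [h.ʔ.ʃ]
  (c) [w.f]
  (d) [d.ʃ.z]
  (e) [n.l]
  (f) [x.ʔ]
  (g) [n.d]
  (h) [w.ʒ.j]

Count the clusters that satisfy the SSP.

1

(a) 4-1 → violates
(b) 2-1-2 → violates
(c) 5-2 → violates
(d) 1-2-2 → violates
(e) 3-4 → obeys
(f) 2-1 → violates
(g) 3-1 → violates
(h) 5-2-5 → violates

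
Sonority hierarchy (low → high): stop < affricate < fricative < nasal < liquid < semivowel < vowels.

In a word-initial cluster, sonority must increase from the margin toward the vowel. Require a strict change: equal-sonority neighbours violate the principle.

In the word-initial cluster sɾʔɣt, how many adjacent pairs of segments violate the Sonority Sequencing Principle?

/s/ is a fricative (sonority 3).
/ɾ/ is a liquid (sonority 5).
/ʔ/ is a stop (sonority 1).
/ɣ/ is a fricative (sonority 3).
/t/ is a stop (sonority 1).
/s/→/ɾ/: 3→5 (rises) — ok.
/ɾ/→/ʔ/: 5→1 (does not rise) — violation.
/ʔ/→/ɣ/: 1→3 (rises) — ok.
/ɣ/→/t/: 3→1 (does not rise) — violation.

2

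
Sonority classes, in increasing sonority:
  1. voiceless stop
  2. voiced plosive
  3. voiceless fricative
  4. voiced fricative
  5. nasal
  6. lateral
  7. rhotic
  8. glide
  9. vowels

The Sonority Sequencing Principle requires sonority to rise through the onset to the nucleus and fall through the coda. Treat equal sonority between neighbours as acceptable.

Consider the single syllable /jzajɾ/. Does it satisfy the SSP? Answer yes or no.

no

Onset: /j/ is a glide (sonority 8), /z/ is a voiced fricative (sonority 4); then the nucleus /a/ (sonority 9).
Onset profile 8-4-9 — does not rise throughout.
Coda: /j/ is a glide (sonority 8), /ɾ/ is a rhotic (sonority 7).
Coda profile 9-8-7 — falls from the nucleus.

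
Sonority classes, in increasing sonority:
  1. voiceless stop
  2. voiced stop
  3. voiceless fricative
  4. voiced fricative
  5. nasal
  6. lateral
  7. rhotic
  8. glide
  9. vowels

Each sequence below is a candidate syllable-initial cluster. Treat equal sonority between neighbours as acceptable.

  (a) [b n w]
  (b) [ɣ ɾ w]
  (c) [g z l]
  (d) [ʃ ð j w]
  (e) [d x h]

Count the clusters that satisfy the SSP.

(a) sonority 2-5-8: well-formed.
(b) sonority 4-7-8: well-formed.
(c) sonority 2-4-6: well-formed.
(d) sonority 3-4-8-8: well-formed.
(e) sonority 2-3-3: well-formed.

5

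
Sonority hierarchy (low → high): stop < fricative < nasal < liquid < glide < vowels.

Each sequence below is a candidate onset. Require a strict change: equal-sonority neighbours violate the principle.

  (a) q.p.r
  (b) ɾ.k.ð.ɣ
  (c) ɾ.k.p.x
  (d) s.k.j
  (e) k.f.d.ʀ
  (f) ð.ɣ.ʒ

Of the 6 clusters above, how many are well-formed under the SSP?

(a) 1-1-4 → violates
(b) 4-1-2-2 → violates
(c) 4-1-1-2 → violates
(d) 2-1-5 → violates
(e) 1-2-1-4 → violates
(f) 2-2-2 → violates

0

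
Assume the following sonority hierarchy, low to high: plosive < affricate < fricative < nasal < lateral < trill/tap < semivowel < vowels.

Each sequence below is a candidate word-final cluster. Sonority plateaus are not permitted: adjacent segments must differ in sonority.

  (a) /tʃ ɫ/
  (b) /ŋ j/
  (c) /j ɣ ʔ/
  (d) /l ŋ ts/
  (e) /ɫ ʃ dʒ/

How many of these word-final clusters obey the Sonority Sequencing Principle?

(a) /tʃ ɫ/: profile 2-5 — violates.
(b) /ŋ j/: profile 4-7 — violates.
(c) /j ɣ ʔ/: profile 7-3-1 — obeys.
(d) /l ŋ ts/: profile 5-4-2 — obeys.
(e) /ɫ ʃ dʒ/: profile 5-3-2 — obeys.

3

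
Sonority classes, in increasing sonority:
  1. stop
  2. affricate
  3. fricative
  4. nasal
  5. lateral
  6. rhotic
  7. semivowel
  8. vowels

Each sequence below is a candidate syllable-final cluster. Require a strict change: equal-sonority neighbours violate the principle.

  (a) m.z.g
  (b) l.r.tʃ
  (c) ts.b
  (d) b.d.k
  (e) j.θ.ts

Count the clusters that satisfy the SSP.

(a) sonority 4-3-1: well-formed.
(b) sonority 5-6-2: ill-formed.
(c) sonority 2-1: well-formed.
(d) sonority 1-1-1: ill-formed.
(e) sonority 7-3-2: well-formed.

3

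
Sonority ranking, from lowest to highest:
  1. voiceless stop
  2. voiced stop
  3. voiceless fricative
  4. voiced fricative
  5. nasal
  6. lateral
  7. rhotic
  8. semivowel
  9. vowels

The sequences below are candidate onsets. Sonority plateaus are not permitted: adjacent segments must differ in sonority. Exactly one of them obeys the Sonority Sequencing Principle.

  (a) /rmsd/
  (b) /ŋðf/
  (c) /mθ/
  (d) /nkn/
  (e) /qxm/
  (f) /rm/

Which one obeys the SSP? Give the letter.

e

(a) sonority 7-5-3-2: ill-formed.
(b) sonority 5-4-3: ill-formed.
(c) sonority 5-3: ill-formed.
(d) sonority 5-1-5: ill-formed.
(e) sonority 1-3-5: well-formed.
(f) sonority 7-5: ill-formed.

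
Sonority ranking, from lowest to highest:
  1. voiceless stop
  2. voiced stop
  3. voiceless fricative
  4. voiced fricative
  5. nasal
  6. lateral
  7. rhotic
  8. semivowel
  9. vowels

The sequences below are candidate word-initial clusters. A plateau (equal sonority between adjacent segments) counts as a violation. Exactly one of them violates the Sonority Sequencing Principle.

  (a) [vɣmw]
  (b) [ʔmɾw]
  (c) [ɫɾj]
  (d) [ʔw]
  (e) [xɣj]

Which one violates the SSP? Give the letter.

(a) [vɣmw]: profile 4-4-5-8 — violates.
(b) [ʔmɾw]: profile 1-5-7-8 — obeys.
(c) [ɫɾj]: profile 6-7-8 — obeys.
(d) [ʔw]: profile 1-8 — obeys.
(e) [xɣj]: profile 3-4-8 — obeys.

a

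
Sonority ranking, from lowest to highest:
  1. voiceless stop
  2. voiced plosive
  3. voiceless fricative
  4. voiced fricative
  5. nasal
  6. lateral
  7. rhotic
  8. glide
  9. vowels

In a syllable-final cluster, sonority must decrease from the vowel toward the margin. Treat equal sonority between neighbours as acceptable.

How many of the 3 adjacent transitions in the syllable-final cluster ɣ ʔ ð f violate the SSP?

/ɣ/ is a voiced fricative (sonority 4).
/ʔ/ is a voiceless stop (sonority 1).
/ð/ is a voiced fricative (sonority 4).
/f/ is a voiceless fricative (sonority 3).
/ɣ/→/ʔ/: 4→1 (falls) — ok.
/ʔ/→/ð/: 1→4 (does not fall) — violation.
/ð/→/f/: 4→3 (falls) — ok.

1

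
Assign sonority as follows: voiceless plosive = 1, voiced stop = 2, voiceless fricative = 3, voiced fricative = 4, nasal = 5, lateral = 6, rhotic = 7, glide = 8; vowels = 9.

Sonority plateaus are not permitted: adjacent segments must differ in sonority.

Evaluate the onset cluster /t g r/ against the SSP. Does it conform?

yes

/t/: voiceless plosive = 1.
/g/: voiced stop = 2.
/r/: rhotic = 7.
The profile 1-2-7 strictly rises, so the onset cluster satisfies the SSP.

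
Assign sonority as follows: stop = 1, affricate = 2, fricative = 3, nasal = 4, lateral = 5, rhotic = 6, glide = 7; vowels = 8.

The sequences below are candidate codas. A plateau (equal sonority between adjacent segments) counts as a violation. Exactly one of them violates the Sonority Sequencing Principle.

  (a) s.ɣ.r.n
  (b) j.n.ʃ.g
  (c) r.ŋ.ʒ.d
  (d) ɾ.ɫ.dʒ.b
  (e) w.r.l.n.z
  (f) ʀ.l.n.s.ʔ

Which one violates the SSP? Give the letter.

(a) sonority 3-3-6-4: ill-formed.
(b) sonority 7-4-3-1: well-formed.
(c) sonority 6-4-3-1: well-formed.
(d) sonority 6-5-2-1: well-formed.
(e) sonority 7-6-5-4-3: well-formed.
(f) sonority 6-5-4-3-1: well-formed.

a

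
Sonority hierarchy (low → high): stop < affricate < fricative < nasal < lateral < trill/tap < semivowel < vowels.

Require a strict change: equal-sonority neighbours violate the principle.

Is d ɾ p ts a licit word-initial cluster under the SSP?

/d/ — stop, sonority 1.
/ɾ/ — trill/tap, sonority 6.
/p/ — stop, sonority 1.
/ts/ — affricate, sonority 2.
The profile is 1-6-1-2. Between /ɾ/ (6) and /p/ (1) sonority does not rise, so the cluster violates the SSP.

no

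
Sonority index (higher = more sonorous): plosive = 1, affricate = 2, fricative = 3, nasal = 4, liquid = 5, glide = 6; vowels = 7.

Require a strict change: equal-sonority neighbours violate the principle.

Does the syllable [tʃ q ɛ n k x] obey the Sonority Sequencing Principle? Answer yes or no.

no

Onset: /tʃ/ is an affricate (sonority 2), /q/ is a plosive (sonority 1); then the nucleus /ɛ/ (sonority 7).
Onset profile 2-1-7 — does not strictly rise throughout.
Coda: /n/ is a nasal (sonority 4), /k/ is a plosive (sonority 1), /x/ is a fricative (sonority 3).
Coda profile 7-4-1-3 — does not strictly fall throughout.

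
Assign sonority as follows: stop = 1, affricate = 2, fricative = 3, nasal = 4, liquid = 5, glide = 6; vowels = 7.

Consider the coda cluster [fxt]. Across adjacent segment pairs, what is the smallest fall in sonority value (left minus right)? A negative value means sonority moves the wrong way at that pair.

/f/ is a fricative (sonority 3).
/x/ is a fricative (sonority 3).
/t/ is a stop (sonority 1).
/f/→/x/: change +0.
/x/→/t/: change +2.
Minimum = 0.

0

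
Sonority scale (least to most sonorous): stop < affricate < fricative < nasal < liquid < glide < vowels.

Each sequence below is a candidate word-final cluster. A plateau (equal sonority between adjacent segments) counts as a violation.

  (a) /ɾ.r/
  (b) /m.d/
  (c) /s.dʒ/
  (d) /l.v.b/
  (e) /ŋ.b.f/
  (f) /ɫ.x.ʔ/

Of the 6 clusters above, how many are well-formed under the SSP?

4

(a) /ɾ.r/: profile 5-5 — violates.
(b) /m.d/: profile 4-1 — obeys.
(c) /s.dʒ/: profile 3-2 — obeys.
(d) /l.v.b/: profile 5-3-1 — obeys.
(e) /ŋ.b.f/: profile 4-1-3 — violates.
(f) /ɫ.x.ʔ/: profile 5-3-1 — obeys.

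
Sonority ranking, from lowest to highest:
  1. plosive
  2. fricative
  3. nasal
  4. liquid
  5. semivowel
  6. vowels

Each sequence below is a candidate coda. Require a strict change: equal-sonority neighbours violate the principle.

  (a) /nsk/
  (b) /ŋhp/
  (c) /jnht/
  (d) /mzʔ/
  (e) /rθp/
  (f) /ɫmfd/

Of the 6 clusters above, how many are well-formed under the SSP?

(a) 3-2-1 → obeys
(b) 3-2-1 → obeys
(c) 5-3-2-1 → obeys
(d) 3-2-1 → obeys
(e) 4-2-1 → obeys
(f) 4-3-2-1 → obeys

6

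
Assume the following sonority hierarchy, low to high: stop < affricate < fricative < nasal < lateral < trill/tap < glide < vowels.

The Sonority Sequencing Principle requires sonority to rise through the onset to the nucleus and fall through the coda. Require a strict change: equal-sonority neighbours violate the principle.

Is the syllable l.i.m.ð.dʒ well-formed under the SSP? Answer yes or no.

yes

Onset: /l/ is a lateral (sonority 5); then the nucleus /i/ (sonority 8).
Onset profile 5-8 — rises to the nucleus.
Coda: /m/ is a nasal (sonority 4), /ð/ is a fricative (sonority 3), /dʒ/ is an affricate (sonority 2).
Coda profile 8-4-3-2 — falls from the nucleus.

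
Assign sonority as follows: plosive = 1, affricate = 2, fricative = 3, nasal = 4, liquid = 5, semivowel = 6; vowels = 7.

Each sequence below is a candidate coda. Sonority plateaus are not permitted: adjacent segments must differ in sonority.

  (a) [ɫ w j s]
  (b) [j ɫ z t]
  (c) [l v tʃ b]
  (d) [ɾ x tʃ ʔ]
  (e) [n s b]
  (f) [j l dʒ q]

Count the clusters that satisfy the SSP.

5

(a) sonority 5-6-6-3: ill-formed.
(b) sonority 6-5-3-1: well-formed.
(c) sonority 5-3-2-1: well-formed.
(d) sonority 5-3-2-1: well-formed.
(e) sonority 4-3-1: well-formed.
(f) sonority 6-5-2-1: well-formed.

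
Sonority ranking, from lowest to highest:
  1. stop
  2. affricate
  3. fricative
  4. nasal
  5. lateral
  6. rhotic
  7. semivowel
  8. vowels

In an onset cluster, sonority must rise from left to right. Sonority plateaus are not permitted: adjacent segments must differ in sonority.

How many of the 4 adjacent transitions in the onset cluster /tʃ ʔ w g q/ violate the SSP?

3

/tʃ/ — affricate, sonority 2.
/ʔ/ — stop, sonority 1.
/w/ — semivowel, sonority 7.
/g/ — stop, sonority 1.
/q/ — stop, sonority 1.
/tʃ/→/ʔ/: 2→1 (does not rise) — violation.
/ʔ/→/w/: 1→7 (rises) — ok.
/w/→/g/: 7→1 (does not rise) — violation.
/g/→/q/: 1→1 (plateau) — violation.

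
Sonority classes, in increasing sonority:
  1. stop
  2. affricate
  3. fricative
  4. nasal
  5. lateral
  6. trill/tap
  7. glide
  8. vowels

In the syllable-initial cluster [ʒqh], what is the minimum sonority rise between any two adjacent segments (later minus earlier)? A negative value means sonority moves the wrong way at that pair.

-2

/ʒ/: fricative = 3.
/q/: stop = 1.
/h/: fricative = 3.
/ʒ/→/q/: change -2.
/q/→/h/: change +2.
Minimum = -2.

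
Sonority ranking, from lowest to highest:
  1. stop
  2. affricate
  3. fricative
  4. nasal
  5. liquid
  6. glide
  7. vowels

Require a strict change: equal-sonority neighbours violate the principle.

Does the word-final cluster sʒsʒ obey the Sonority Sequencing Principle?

/s/ — fricative, sonority 3.
/ʒ/ — fricative, sonority 3.
/s/ — fricative, sonority 3.
/ʒ/ — fricative, sonority 3.
The profile is 3-3-3-3. Between /s/ (3) and /ʒ/ (3) sonority does not fall, so the cluster violates the SSP.

no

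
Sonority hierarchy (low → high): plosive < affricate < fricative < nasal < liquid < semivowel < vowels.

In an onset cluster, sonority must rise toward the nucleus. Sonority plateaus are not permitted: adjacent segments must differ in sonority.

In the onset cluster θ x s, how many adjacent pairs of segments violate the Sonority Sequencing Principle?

2

/θ/ is a fricative (sonority 3).
/x/ is a fricative (sonority 3).
/s/ is a fricative (sonority 3).
/θ/→/x/: 3→3 (plateau) — violation.
/x/→/s/: 3→3 (plateau) — violation.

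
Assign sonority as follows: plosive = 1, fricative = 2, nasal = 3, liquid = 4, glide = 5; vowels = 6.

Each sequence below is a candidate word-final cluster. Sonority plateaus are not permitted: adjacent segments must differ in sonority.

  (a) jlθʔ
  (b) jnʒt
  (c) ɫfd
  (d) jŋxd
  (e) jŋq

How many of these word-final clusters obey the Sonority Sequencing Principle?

5

(a) 5-4-2-1 → obeys
(b) 5-3-2-1 → obeys
(c) 4-2-1 → obeys
(d) 5-3-2-1 → obeys
(e) 5-3-1 → obeys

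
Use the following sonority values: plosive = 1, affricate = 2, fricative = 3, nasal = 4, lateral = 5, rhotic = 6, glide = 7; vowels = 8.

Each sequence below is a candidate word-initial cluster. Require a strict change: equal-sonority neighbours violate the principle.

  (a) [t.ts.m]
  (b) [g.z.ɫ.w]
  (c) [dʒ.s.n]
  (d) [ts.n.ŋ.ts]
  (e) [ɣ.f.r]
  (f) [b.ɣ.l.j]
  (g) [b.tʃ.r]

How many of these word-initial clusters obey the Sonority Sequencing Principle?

(a) sonority 1-2-4: well-formed.
(b) sonority 1-3-5-7: well-formed.
(c) sonority 2-3-4: well-formed.
(d) sonority 2-4-4-2: ill-formed.
(e) sonority 3-3-6: ill-formed.
(f) sonority 1-3-5-7: well-formed.
(g) sonority 1-2-6: well-formed.

5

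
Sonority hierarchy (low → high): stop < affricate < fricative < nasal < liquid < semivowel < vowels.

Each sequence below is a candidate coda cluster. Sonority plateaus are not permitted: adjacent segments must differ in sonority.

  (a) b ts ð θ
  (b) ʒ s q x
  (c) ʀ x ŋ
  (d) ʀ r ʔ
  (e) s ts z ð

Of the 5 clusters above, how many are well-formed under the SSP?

0

(a) b ts ð θ: profile 1-2-3-3 — violates.
(b) ʒ s q x: profile 3-3-1-3 — violates.
(c) ʀ x ŋ: profile 5-3-4 — violates.
(d) ʀ r ʔ: profile 5-5-1 — violates.
(e) s ts z ð: profile 3-2-3-3 — violates.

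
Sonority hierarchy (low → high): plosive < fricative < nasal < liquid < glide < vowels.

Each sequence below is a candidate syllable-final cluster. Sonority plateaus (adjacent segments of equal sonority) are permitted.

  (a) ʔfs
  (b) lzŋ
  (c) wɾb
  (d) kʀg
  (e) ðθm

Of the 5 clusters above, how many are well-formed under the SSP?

(a) ʔfs: profile 1-2-2 — violates.
(b) lzŋ: profile 4-2-3 — violates.
(c) wɾb: profile 5-4-1 — obeys.
(d) kʀg: profile 1-4-1 — violates.
(e) ðθm: profile 2-2-3 — violates.

1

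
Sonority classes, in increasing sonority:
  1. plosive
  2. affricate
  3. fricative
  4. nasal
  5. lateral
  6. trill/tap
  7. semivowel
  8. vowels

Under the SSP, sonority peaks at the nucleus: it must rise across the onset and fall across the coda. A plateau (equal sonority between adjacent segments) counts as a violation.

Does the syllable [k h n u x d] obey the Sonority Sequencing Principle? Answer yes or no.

yes

Onset: /k/ is a plosive (sonority 1), /h/ is a fricative (sonority 3), /n/ is a nasal (sonority 4); then the nucleus /u/ (sonority 8).
Onset profile 1-3-4-8 — rises to the nucleus.
Coda: /x/ is a fricative (sonority 3), /d/ is a plosive (sonority 1).
Coda profile 8-3-1 — falls from the nucleus.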